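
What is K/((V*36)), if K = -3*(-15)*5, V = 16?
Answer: 25/64 ≈ 0.39063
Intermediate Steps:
K = 225 (K = 45*5 = 225)
K/((V*36)) = 225/((16*36)) = 225/576 = 225*(1/576) = 25/64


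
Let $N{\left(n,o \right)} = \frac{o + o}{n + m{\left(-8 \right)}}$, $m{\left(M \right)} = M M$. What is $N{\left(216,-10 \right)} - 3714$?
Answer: $- \frac{51997}{14} \approx -3714.1$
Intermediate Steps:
$m{\left(M \right)} = M^{2}$
$N{\left(n,o \right)} = \frac{2 o}{64 + n}$ ($N{\left(n,o \right)} = \frac{o + o}{n + \left(-8\right)^{2}} = \frac{2 o}{n + 64} = \frac{2 o}{64 + n}$)
$N{\left(216,-10 \right)} - 3714 = 2 \left(-10\right) \frac{1}{64 + 216} - 3714 = 2 \left(-10\right) \frac{1}{280} - 3714 = - \frac{1}{14} - 3714 = - \frac{51997}{14}$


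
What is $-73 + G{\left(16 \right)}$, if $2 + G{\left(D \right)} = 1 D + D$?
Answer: $-43$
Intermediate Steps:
$G{\left(D \right)} = -2 + 2 D$ ($G{\left(D \right)} = -2 + \left(1 D + D\right) = -2 + \left(D + D\right) = -2 + 2 D$)
$-73 + G{\left(16 \right)} = -73 + \left(-2 + 2 \cdot 16\right) = -73 + \left(-2 + 32\right) = -73 + 30 = -43$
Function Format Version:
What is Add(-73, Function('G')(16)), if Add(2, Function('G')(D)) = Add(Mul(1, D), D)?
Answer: -43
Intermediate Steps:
Function('G')(D) = Add(-2, Mul(2, D)) (Function('G')(D) = Add(-2, Add(Mul(1, D), D)) = Add(-2, Add(D, D)) = Add(-2, Mul(2, D)))
Add(-73, Function('G')(16)) = Add(-73, Add(-2, Mul(2, 16))) = Add(-73, Add(-2, 32)) = Add(-73, 30) = -43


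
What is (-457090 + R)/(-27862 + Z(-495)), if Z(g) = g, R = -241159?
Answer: 698249/28357 ≈ 24.624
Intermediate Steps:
(-457090 + R)/(-27862 + Z(-495)) = (-457090 - 241159)/(-27862 - 495) = -698249/(-28357) = -698249*(-1/28357) = 698249/28357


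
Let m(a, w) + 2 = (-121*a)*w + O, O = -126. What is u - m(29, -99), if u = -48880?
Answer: -396143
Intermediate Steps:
m(a, w) = -128 - 121*a*w (m(a, w) = -2 + ((-121*a)*w - 126) = -2 + (-121*a*w - 126) = -2 + (-126 - 121*a*w) = -128 - 121*a*w)
u - m(29, -99) = -48880 - (-128 - 121*29*(-99)) = -48880 - (-128 + 347391) = -48880 - 1*347263 = -48880 - 347263 = -396143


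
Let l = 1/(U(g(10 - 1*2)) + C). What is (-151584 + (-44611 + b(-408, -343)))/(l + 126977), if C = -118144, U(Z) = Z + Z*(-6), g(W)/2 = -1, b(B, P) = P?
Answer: -23217820092/15000300917 ≈ -1.5478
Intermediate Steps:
g(W) = -2 (g(W) = 2*(-1) = -2)
U(Z) = -5*Z (U(Z) = Z - 6*Z = -5*Z)
l = -1/118134 (l = 1/(-5*(-2) - 118144) = 1/(10 - 118144) = 1/(-118134) = -1/118134 ≈ -8.4650e-6)
(-151584 + (-44611 + b(-408, -343)))/(l + 126977) = (-151584 + (-44611 - 343))/(-1/118134 + 126977) = (-151584 - 44954)/(15000300917/118134) = -196538*118134/15000300917 = -23217820092/15000300917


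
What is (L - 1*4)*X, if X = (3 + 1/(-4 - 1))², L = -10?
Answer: -2744/25 ≈ -109.76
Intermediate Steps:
X = 196/25 (X = (3 + 1/(-5))² = (3 - ⅕)² = (14/5)² = 196/25 ≈ 7.8400)
(L - 1*4)*X = (-10 - 1*4)*(196/25) = (-10 - 4)*(196/25) = -14*196/25 = -2744/25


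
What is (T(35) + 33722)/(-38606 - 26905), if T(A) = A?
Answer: -33757/65511 ≈ -0.51529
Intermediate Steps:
(T(35) + 33722)/(-38606 - 26905) = (35 + 33722)/(-38606 - 26905) = 33757/(-65511) = 33757*(-1/65511) = -33757/65511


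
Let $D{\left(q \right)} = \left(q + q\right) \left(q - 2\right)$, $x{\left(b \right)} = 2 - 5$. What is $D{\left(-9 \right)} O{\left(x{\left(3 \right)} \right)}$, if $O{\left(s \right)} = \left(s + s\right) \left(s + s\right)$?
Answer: $7128$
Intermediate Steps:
$x{\left(b \right)} = -3$ ($x{\left(b \right)} = 2 - 5 = -3$)
$D{\left(q \right)} = 2 q \left(-2 + q\right)$
$O{\left(s \right)} = 4 s^{2}$ ($O{\left(s \right)} = 2 s 2 s = 4 s^{2}$)
$D{\left(-9 \right)} O{\left(x{\left(3 \right)} \right)} = 2 \left(-9\right) \left(-2 - 9\right) 4 \left(-3\right)^{2} = 2 \left(-9\right) \left(-11\right) 4 \cdot 9 = 198 \cdot 36 = 7128$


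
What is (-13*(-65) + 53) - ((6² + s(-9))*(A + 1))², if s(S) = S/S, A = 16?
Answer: -394743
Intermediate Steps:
s(S) = 1
(-13*(-65) + 53) - ((6² + s(-9))*(A + 1))² = (-13*(-65) + 53) - ((6² + 1)*(16 + 1))² = (845 + 53) - ((36 + 1)*17)² = 898 - (37*17)² = 898 - 1*629² = 898 - 1*395641 = 898 - 395641 = -394743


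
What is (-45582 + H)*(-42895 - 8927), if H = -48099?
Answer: 4854736782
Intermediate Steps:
(-45582 + H)*(-42895 - 8927) = (-45582 - 48099)*(-42895 - 8927) = -93681*(-51822) = 4854736782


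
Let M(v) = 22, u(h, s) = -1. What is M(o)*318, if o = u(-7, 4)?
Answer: 6996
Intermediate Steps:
o = -1
M(o)*318 = 22*318 = 6996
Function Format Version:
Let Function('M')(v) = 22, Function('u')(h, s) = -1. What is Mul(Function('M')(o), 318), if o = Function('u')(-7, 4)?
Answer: 6996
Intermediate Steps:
o = -1
Mul(Function('M')(o), 318) = Mul(22, 318) = 6996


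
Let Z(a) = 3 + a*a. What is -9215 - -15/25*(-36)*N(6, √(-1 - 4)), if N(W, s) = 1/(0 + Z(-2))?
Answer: -322633/35 ≈ -9218.1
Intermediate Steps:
Z(a) = 3 + a²
N(W, s) = ⅐ (N(W, s) = 1/(0 + (3 + (-2)²)) = 1/(0 + (3 + 4)) = 1/(0 + 7) = 1/7 = ⅐)
-9215 - -15/25*(-36)*N(6, √(-1 - 4)) = -9215 - -15/25*(-36)/7 = -9215 - -15*1/25*(-36)/7 = -9215 - (-⅗*(-36))/7 = -9215 - 108/(5*7) = -9215 - 1*108/35 = -9215 - 108/35 = -322633/35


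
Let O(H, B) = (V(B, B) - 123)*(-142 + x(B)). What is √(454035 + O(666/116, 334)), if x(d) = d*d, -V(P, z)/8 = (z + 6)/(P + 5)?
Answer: I*√180602542783/113 ≈ 3760.8*I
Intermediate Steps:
V(P, z) = -8*(6 + z)/(5 + P) (V(P, z) = -8*(z + 6)/(P + 5) = -8*(6 + z)/(5 + P))
x(d) = d²
O(H, B) = (-142 + B²)*(-123 + 8*(-6 - B)/(5 + B)) (O(H, B) = (8*(-6 - B)/(5 + B) - 123)*(-142 + B²) = (-123 + 8*(-6 - B)/(5 + B))*(-142 + B²) = (-142 + B²)*(-123 + 8*(-6 - B)/(5 + B)))
√(454035 + O(666/116, 334)) = √(454035 + (94146 - 663*334² - 131*334³ + 18602*334)/(5 + 334)) = √(454035 + (94146 - 663*111556 - 131*37259704 + 6213068)/339) = √(454035 + (94146 - 73961628 - 4881021224 + 6213068)/339) = √(454035 + (1/339)*(-4948675638)) = √(454035 - 1649558546/113) = √(-1598252591/113) = I*√180602542783/113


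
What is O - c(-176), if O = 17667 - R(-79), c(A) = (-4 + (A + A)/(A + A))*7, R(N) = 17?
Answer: 17671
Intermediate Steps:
c(A) = -21 (c(A) = (-4 + (2*A)/((2*A)))*7 = (-4 + (2*A)*(1/(2*A)))*7 = (-4 + 1)*7 = -3*7 = -21)
O = 17650 (O = 17667 - 1*17 = 17667 - 17 = 17650)
O - c(-176) = 17650 - 1*(-21) = 17650 + 21 = 17671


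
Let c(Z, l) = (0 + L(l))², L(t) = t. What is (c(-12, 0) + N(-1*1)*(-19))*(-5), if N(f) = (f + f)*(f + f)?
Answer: 380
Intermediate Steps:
N(f) = 4*f² (N(f) = (2*f)*(2*f) = 4*f²)
c(Z, l) = l² (c(Z, l) = (0 + l)² = l²)
(c(-12, 0) + N(-1*1)*(-19))*(-5) = (0² + (4*(-1*1)²)*(-19))*(-5) = (0 + (4*(-1)²)*(-19))*(-5) = (0 + (4*1)*(-19))*(-5) = (0 + 4*(-19))*(-5) = (0 - 76)*(-5) = -76*(-5) = 380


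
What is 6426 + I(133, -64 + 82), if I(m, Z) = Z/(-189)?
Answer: 134944/21 ≈ 6425.9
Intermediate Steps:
I(m, Z) = -Z/189 (I(m, Z) = Z*(-1/189) = -Z/189)
6426 + I(133, -64 + 82) = 6426 - (-64 + 82)/189 = 6426 - 1/189*18 = 6426 - 2/21 = 134944/21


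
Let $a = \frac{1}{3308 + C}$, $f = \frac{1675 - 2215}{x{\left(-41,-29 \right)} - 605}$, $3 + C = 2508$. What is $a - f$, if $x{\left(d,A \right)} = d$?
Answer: $- \frac{1569187}{1877599} \approx -0.83574$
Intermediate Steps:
$C = 2505$ ($C = -3 + 2508 = 2505$)
$f = \frac{270}{323}$ ($f = \frac{1675 - 2215}{-41 - 605} = - \frac{540}{-646} = \left(-540\right) \left(- \frac{1}{646}\right) = \frac{270}{323} \approx 0.83591$)
$a = \frac{1}{5813}$ ($a = \frac{1}{3308 + 2505} = \frac{1}{5813} \approx 0.00017203$)
$a - f = \frac{1}{5813} - \frac{270}{323} = - \frac{1569187}{1877599}$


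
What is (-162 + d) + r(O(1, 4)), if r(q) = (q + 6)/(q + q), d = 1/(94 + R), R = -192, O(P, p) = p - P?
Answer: -7865/49 ≈ -160.51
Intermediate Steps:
d = -1/98 (d = 1/(94 - 192) = 1/(-98) = -1/98 ≈ -0.010204)
r(q) = (6 + q)/(2*q) (r(q) = (6 + q)/((2*q)) = (6 + q)*(1/(2*q)) = (6 + q)/(2*q))
(-162 + d) + r(O(1, 4)) = (-162 - 1/98) + (6 + (4 - 1*1))/(2*(4 - 1*1)) = -15877/98 + (6 + (4 - 1))/(2*(4 - 1)) = -15877/98 + (½)*(6 + 3)/3 = -15877/98 + (½)*(⅓)*9 = -15877/98 + 3/2 = -7865/49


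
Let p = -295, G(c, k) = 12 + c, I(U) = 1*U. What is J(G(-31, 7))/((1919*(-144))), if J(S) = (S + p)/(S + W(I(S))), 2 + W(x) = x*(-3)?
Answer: 157/4974048 ≈ 3.1564e-5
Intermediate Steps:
I(U) = U
W(x) = -2 - 3*x (W(x) = -2 + x*(-3) = -2 - 3*x)
J(S) = (-295 + S)/(-2 - 2*S) (J(S) = (S - 295)/(S + (-2 - 3*S)) = (-295 + S)/(-2 - 2*S))
J(G(-31, 7))/((1919*(-144))) = ((295 - (12 - 31))/(2*(1 + (12 - 31))))/((1919*(-144))) = ((295 - 1*(-19))/(2*(1 - 19)))/(-276336) = ((½)*(295 + 19)/(-18))*(-1/276336) = ((½)*(-1/18)*314)*(-1/276336) = -157/18*(-1/276336) = 157/4974048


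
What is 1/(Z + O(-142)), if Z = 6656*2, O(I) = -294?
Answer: 1/13018 ≈ 7.6817e-5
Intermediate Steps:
Z = 13312
1/(Z + O(-142)) = 1/(13312 - 294) = 1/13018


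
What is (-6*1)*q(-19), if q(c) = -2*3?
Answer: 36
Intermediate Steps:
q(c) = -6
(-6*1)*q(-19) = -6*1*(-6) = -6*(-6) = 36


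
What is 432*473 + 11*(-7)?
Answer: 204259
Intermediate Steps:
432*473 + 11*(-7) = 204336 - 77 = 204259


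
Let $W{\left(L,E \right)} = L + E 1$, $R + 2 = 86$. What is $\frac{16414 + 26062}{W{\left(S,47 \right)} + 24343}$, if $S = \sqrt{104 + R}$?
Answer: $\frac{129498705}{74358989} - \frac{10619 \sqrt{47}}{74358989} \approx 1.7406$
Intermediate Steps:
$R = 84$ ($R = -2 + 86 = 84$)
$S = 2 \sqrt{47}$ ($S = \sqrt{104 + 84} = \sqrt{188} = 2 \sqrt{47} \approx 13.711$)
$W{\left(L,E \right)} = E + L$ ($W{\left(L,E \right)} = L + E = E + L$)
$\frac{16414 + 26062}{W{\left(S,47 \right)} + 24343} = \frac{16414 + 26062}{\left(47 + 2 \sqrt{47}\right) + 24343} = \frac{42476}{24390 + 2 \sqrt{47}}$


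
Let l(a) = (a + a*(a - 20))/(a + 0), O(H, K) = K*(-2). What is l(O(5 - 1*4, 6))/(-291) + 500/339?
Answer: 52003/32883 ≈ 1.5815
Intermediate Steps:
O(H, K) = -2*K
l(a) = (a + a*(-20 + a))/a
l(O(5 - 1*4, 6))/(-291) + 500/339 = (-19 - 2*6)/(-291) + 500/339 = (-19 - 12)*(-1/291) + 500*(1/339) = -31*(-1/291) + 500/339 = 31/291 + 500/339 = 52003/32883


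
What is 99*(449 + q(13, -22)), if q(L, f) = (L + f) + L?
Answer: 44847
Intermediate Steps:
q(L, f) = f + 2*L
99*(449 + q(13, -22)) = 99*(449 + (-22 + 2*13)) = 99*(449 + (-22 + 26)) = 99*(449 + 4) = 99*453 = 44847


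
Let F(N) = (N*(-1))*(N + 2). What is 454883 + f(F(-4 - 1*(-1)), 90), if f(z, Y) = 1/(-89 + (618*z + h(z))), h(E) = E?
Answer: 885202317/1946 ≈ 4.5488e+5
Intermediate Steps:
F(N) = -N*(2 + N) (F(N) = (-N)*(2 + N) = -N*(2 + N))
f(z, Y) = 1/(-89 + 619*z) (f(z, Y) = 1/(-89 + (618*z + z)) = 1/(-89 + 619*z))
454883 + f(F(-4 - 1*(-1)), 90) = 454883 + 1/(-89 + 619*(-(-4 - 1*(-1))*(2 + (-4 - 1*(-1))))) = 454883 + 1/(-89 + 619*(-(-4 + 1)*(2 + (-4 + 1)))) = 454883 + 1/(-89 + 619*(-1*(-3)*(2 - 3))) = 454883 + 1/(-89 + 619*(-1*(-3)*(-1))) = 454883 + 1/(-89 + 619*(-3)) = 454883 + 1/(-89 - 1857) = 454883 + 1/(-1946) = 454883 - 1/1946 = 885202317/1946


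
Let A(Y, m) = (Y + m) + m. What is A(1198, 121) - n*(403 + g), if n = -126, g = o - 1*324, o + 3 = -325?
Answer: -29934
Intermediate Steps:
o = -328 (o = -3 - 325 = -328)
g = -652 (g = -328 - 1*324 = -328 - 324 = -652)
A(Y, m) = Y + 2*m
A(1198, 121) - n*(403 + g) = (1198 + 2*121) - (-126)*(403 - 652) = (1198 + 242) - (-126)*(-249) = 1440 - 1*31374 = 1440 - 31374 = -29934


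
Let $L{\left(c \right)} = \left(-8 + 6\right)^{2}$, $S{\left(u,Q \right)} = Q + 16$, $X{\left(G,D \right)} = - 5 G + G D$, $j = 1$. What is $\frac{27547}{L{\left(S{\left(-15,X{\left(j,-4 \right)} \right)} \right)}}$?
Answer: $\frac{27547}{4} \approx 6886.8$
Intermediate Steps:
$X{\left(G,D \right)} = - 5 G + D G$
$S{\left(u,Q \right)} = 16 + Q$
$L{\left(c \right)} = 4$ ($L{\left(c \right)} = \left(-2\right)^{2} = 4$)
$\frac{27547}{L{\left(S{\left(-15,X{\left(j,-4 \right)} \right)} \right)}} = \frac{27547}{4}$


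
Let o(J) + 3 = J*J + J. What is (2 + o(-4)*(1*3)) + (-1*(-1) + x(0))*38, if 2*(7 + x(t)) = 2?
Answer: -161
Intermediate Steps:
x(t) = -6 (x(t) = -7 + (½)*2 = -7 + 1 = -6)
o(J) = -3 + J + J² (o(J) = -3 + (J*J + J) = -3 + (J² + J) = -3 + (J + J²) = -3 + J + J²)
(2 + o(-4)*(1*3)) + (-1*(-1) + x(0))*38 = (2 + (-3 - 4 + (-4)²)*(1*3)) + (-1*(-1) - 6)*38 = (2 + (-3 - 4 + 16)*3) + (1 - 6)*38 = (2 + 9*3) - 5*38 = (2 + 27) - 190 = 29 - 190 = -161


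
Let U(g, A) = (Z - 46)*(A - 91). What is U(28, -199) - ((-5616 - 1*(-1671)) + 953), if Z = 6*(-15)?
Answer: 42432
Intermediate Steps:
Z = -90
U(g, A) = 12376 - 136*A (U(g, A) = (-90 - 46)*(A - 91) = -136*(-91 + A) = 12376 - 136*A)
U(28, -199) - ((-5616 - 1*(-1671)) + 953) = (12376 - 136*(-199)) - ((-5616 - 1*(-1671)) + 953) = (12376 + 27064) - ((-5616 + 1671) + 953) = 39440 - (-3945 + 953) = 39440 - 1*(-2992) = 39440 + 2992 = 42432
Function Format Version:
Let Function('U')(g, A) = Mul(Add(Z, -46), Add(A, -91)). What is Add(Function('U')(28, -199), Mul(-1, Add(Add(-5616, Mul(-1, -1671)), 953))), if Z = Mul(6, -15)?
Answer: 42432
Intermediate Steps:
Z = -90
Function('U')(g, A) = Add(12376, Mul(-136, A)) (Function('U')(g, A) = Mul(Add(-90, -46), Add(A, -91)) = Mul(-136, Add(-91, A)) = Add(12376, Mul(-136, A)))
Add(Function('U')(28, -199), Mul(-1, Add(Add(-5616, Mul(-1, -1671)), 953))) = Add(Add(12376, Mul(-136, -199)), Mul(-1, Add(Add(-5616, Mul(-1, -1671)), 953))) = Add(Add(12376, 27064), Mul(-1, Add(Add(-5616, 1671), 953))) = Add(39440, Mul(-1, Add(-3945, 953))) = Add(39440, Mul(-1, -2992)) = Add(39440, 2992) = 42432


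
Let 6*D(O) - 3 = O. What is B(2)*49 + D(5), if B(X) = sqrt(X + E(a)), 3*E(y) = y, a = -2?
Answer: 4/3 + 98*sqrt(3)/3 ≈ 57.914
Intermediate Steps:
E(y) = y/3
B(X) = sqrt(-2/3 + X) (B(X) = sqrt(X + (1/3)*(-2)) = sqrt(X - 2/3) = sqrt(-2/3 + X))
D(O) = 1/2 + O/6
B(2)*49 + D(5) = (sqrt(-6 + 9*2)/3)*49 + (1/2 + (1/6)*5) = (sqrt(-6 + 18)/3)*49 + (1/2 + 5/6) = (sqrt(12)/3)*49 + 4/3 = ((2*sqrt(3))/3)*49 + 4/3 = (2*sqrt(3)/3)*49 + 4/3 = 98*sqrt(3)/3 + 4/3 = 4/3 + 98*sqrt(3)/3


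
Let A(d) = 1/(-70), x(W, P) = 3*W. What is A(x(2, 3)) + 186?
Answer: 13019/70 ≈ 185.99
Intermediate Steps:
A(d) = -1/70
A(x(2, 3)) + 186 = -1/70 + 186 = 13019/70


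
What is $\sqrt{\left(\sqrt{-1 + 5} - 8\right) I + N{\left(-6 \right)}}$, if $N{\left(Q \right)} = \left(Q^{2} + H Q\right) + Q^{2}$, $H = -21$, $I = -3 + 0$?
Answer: $6 \sqrt{6} \approx 14.697$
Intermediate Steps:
$I = -3$
$N{\left(Q \right)} = - 21 Q + 2 Q^{2}$ ($N{\left(Q \right)} = \left(Q^{2} - 21 Q\right) + Q^{2} = - 21 Q + 2 Q^{2}$)
$\sqrt{\left(\sqrt{-1 + 5} - 8\right) I + N{\left(-6 \right)}} = \sqrt{\left(\sqrt{-1 + 5} - 8\right) \left(-3\right) - 6 \left(-21 + 2 \left(-6\right)\right)} = \sqrt{\left(\sqrt{4} - 8\right) \left(-3\right) - 6 \left(-21 - 12\right)} = \sqrt{\left(2 - 8\right) \left(-3\right) - -198} = \sqrt{\left(-6\right) \left(-3\right) + 198} = \sqrt{18 + 198} = \sqrt{216} = 6 \sqrt{6}$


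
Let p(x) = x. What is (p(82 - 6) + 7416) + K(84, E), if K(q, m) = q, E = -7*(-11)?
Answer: 7576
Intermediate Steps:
E = 77
(p(82 - 6) + 7416) + K(84, E) = ((82 - 6) + 7416) + 84 = (76 + 7416) + 84 = 7492 + 84 = 7576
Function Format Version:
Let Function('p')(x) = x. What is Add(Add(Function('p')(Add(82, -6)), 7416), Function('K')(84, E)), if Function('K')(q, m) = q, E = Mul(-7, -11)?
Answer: 7576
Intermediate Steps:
E = 77
Add(Add(Function('p')(Add(82, -6)), 7416), Function('K')(84, E)) = Add(Add(Add(82, -6), 7416), 84) = Add(Add(76, 7416), 84) = Add(7492, 84) = 7576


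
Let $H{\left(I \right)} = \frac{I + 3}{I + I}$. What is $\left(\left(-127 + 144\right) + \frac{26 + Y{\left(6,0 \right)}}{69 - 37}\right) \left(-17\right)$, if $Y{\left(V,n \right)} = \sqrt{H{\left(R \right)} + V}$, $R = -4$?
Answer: $- \frac{4845}{16} - \frac{119 \sqrt{2}}{128} \approx -304.13$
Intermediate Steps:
$H{\left(I \right)} = \frac{3 + I}{2 I}$
$Y{\left(V,n \right)} = \sqrt{\frac{1}{8} + V}$ ($Y{\left(V,n \right)} = \sqrt{\frac{3 - 4}{2 \left(-4\right)} + V} = \sqrt{\frac{1}{2} \left(- \frac{1}{4}\right) \left(-1\right) + V} = \sqrt{\frac{1}{8} + V}$)
$\left(\left(-127 + 144\right) + \frac{26 + Y{\left(6,0 \right)}}{69 - 37}\right) \left(-17\right) = \left(\left(-127 + 144\right) + \frac{26 + \frac{\sqrt{2 + 16 \cdot 6}}{4}}{69 - 37}\right) \left(-17\right) = \left(17 + \frac{26 + \frac{\sqrt{2 + 96}}{4}}{32}\right) \left(-17\right) = \left(17 + \left(26 + \frac{\sqrt{98}}{4}\right) \frac{1}{32}\right) \left(-17\right) = \left(17 + \left(26 + \frac{7 \sqrt{2}}{4}\right) \frac{1}{32}\right) \left(-17\right) = \left(17 + \left(\frac{13}{16} + \frac{7 \sqrt{2}}{128}\right)\right) \left(-17\right) = \left(\frac{285}{16} + \frac{7 \sqrt{2}}{128}\right) \left(-17\right) = - \frac{4845}{16} - \frac{119 \sqrt{2}}{128}$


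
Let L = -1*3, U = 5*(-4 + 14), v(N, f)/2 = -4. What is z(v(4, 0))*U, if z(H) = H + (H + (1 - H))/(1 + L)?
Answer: -425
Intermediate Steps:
v(N, f) = -8 (v(N, f) = 2*(-4) = -8)
U = 50 (U = 5*10 = 50)
L = -3
z(H) = -½ + H (z(H) = H + (H + (1 - H))/(1 - 3) = H + 1/(-2) = H + 1*(-½) = H - ½ = -½ + H)
z(v(4, 0))*U = (-½ - 8)*50 = -17/2*50 = -425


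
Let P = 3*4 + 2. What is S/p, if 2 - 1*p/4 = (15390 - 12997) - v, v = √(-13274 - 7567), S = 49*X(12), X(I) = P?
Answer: -273371/3825148 - 343*I*√20841/11475444 ≈ -0.071467 - 0.004315*I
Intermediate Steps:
P = 14 (P = 12 + 2 = 14)
X(I) = 14
S = 686 (S = 49*14 = 686)
v = I*√20841 (v = √(-20841) = I*√20841 ≈ 144.36*I)
p = -9564 + 4*I*√20841 (p = 8 - 4*((15390 - 12997) - I*√20841) = 8 - 4*(2393 - I*√20841) = 8 + (-9572 + 4*I*√20841) = -9564 + 4*I*√20841 ≈ -9564.0 + 577.46*I)
S/p = 686/(-9564 + 4*I*√20841)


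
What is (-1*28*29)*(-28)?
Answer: 22736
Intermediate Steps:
(-1*28*29)*(-28) = -28*29*(-28) = -812*(-28) = 22736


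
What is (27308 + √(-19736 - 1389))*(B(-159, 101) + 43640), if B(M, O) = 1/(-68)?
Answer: 20259252213/17 + 192888735*I*√5/68 ≈ 1.1917e+9 + 6.3428e+6*I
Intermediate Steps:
B(M, O) = -1/68
(27308 + √(-19736 - 1389))*(B(-159, 101) + 43640) = (27308 + √(-19736 - 1389))*(-1/68 + 43640) = (27308 + √(-21125))*(2967519/68) = (27308 + 65*I*√5)*(2967519/68) = 20259252213/17 + 192888735*I*√5/68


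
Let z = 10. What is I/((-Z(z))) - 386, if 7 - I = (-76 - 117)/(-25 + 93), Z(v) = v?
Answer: -263149/680 ≈ -386.98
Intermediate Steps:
I = 669/68 (I = 7 - (-76 - 117)/(-25 + 93) = 7 - (-193)/68 = 7 - 1*(-193/68) = 7 + 193/68 = 669/68 ≈ 9.8382)
I/((-Z(z))) - 386 = 669/(68*((-1*10))) - 386 = (669/68)/(-10) - 386 = (669/68)*(-⅒) - 386 = -669/680 - 386 = -263149/680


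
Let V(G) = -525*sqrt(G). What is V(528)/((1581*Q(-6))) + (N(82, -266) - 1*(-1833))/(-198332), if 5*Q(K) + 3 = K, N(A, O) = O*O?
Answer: -72589/198332 + 3500*sqrt(33)/4743 ≈ 3.8731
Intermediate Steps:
N(A, O) = O**2
Q(K) = -3/5 + K/5
V(528)/((1581*Q(-6))) + (N(82, -266) - 1*(-1833))/(-198332) = (-2100*sqrt(33))/((1581*(-3/5 + (1/5)*(-6)))) + ((-266)**2 - 1*(-1833))/(-198332) = (-2100*sqrt(33))/((1581*(-3/5 - 6/5))) + (70756 + 1833)*(-1/198332) = (-2100*sqrt(33))/((1581*(-9/5))) + 72589*(-1/198332) = (-2100*sqrt(33))/(-14229/5) - 72589/198332 = -2100*sqrt(33)*(-5/14229) - 72589/198332 = 3500*sqrt(33)/4743 - 72589/198332 = -72589/198332 + 3500*sqrt(33)/4743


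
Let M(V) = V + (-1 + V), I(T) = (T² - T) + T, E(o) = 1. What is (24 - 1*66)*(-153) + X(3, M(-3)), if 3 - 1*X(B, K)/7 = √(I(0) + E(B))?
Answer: 6440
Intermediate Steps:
I(T) = T²
M(V) = -1 + 2*V
X(B, K) = 14 (X(B, K) = 21 - 7*√(0² + 1) = 21 - 7*√(0 + 1) = 21 - 7*√1 = 21 - 7*1 = 21 - 7 = 14)
(24 - 1*66)*(-153) + X(3, M(-3)) = (24 - 1*66)*(-153) + 14 = (24 - 66)*(-153) + 14 = -42*(-153) + 14 = 6426 + 14 = 6440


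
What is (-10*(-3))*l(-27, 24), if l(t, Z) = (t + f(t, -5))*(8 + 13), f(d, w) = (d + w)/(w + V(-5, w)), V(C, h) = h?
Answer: -14994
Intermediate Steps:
f(d, w) = (d + w)/(2*w) (f(d, w) = (d + w)/(w + w) = (d + w)/((2*w)) = (d + w)*(1/(2*w)) = (d + w)/(2*w))
l(t, Z) = 21/2 + 189*t/10 (l(t, Z) = (t + (½)*(t - 5)/(-5))*(8 + 13) = (t + (½)*(-⅕)*(-5 + t))*21 = (t + (½ - t/10))*21 = (½ + 9*t/10)*21 = 21/2 + 189*t/10)
(-10*(-3))*l(-27, 24) = (-10*(-3))*(21/2 + (189/10)*(-27)) = 30*(21/2 - 5103/10) = 30*(-2499/5) = -14994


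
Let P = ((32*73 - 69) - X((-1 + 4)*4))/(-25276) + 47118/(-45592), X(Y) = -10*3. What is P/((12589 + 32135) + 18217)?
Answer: -40489981/2266630096121 ≈ -1.7864e-5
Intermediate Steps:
X(Y) = -30
P = -40489981/36011981 (P = ((32*73 - 69) - 1*(-30))/(-25276) + 47118/(-45592) = ((2336 - 69) + 30)*(-1/25276) + 47118*(-1/45592) = (2267 + 30)*(-1/25276) - 23559/22796 = 2297*(-1/25276) - 23559/22796 = -2297/25276 - 23559/22796 = -40489981/36011981 ≈ -1.1243)
P/((12589 + 32135) + 18217) = -40489981/(36011981*((12589 + 32135) + 18217)) = -40489981/(36011981*(44724 + 18217)) = -40489981/36011981/62941 = -40489981/36011981*1/62941 = -40489981/2266630096121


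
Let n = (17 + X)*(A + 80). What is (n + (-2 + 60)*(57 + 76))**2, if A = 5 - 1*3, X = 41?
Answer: 155500900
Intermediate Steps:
A = 2 (A = 5 - 3 = 2)
n = 4756 (n = (17 + 41)*(2 + 80) = 58*82 = 4756)
(n + (-2 + 60)*(57 + 76))**2 = (4756 + (-2 + 60)*(57 + 76))**2 = (4756 + 58*133)**2 = (4756 + 7714)**2 = 12470**2 = 155500900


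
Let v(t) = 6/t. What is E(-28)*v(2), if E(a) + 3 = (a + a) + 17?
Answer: -126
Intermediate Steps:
E(a) = 14 + 2*a (E(a) = -3 + ((a + a) + 17) = -3 + (2*a + 17) = -3 + (17 + 2*a) = 14 + 2*a)
E(-28)*v(2) = (14 + 2*(-28))*(6/2) = (14 - 56)*(6*(½)) = -42*3 = -126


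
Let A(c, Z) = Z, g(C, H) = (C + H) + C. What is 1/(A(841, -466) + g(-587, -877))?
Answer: -1/2517 ≈ -0.00039730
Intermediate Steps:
g(C, H) = H + 2*C
1/(A(841, -466) + g(-587, -877)) = 1/(-466 + (-877 + 2*(-587))) = 1/(-466 + (-877 - 1174)) = 1/(-466 - 2051) = 1/(-2517) = -1/2517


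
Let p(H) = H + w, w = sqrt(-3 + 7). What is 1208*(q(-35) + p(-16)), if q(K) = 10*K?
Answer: -439712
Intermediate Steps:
w = 2 (w = sqrt(4) = 2)
p(H) = 2 + H (p(H) = H + 2 = 2 + H)
1208*(q(-35) + p(-16)) = 1208*(10*(-35) + (2 - 16)) = 1208*(-350 - 14) = 1208*(-364) = -439712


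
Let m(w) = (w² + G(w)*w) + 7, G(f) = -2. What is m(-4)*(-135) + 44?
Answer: -4141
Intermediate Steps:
m(w) = 7 + w² - 2*w (m(w) = (w² - 2*w) + 7 = 7 + w² - 2*w)
m(-4)*(-135) + 44 = (7 + (-4)² - 2*(-4))*(-135) + 44 = (7 + 16 + 8)*(-135) + 44 = 31*(-135) + 44 = -4185 + 44 = -4141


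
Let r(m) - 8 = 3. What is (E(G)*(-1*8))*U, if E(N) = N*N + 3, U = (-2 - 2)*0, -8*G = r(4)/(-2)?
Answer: 0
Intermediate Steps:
r(m) = 11 (r(m) = 8 + 3 = 11)
G = 11/16 (G = -11/(8*(-2)) = -11*(-1)/(8*2) = -1/8*(-11/2) = 11/16 ≈ 0.68750)
U = 0 (U = -4*0 = 0)
E(N) = 3 + N**2 (E(N) = N**2 + 3 = 3 + N**2)
(E(G)*(-1*8))*U = ((3 + (11/16)**2)*(-1*8))*0 = ((3 + 121/256)*(-8))*0 = ((889/256)*(-8))*0 = -889/32*0 = 0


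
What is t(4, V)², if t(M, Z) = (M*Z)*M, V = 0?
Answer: 0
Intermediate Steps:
t(M, Z) = Z*M²
t(4, V)² = (0*4²)² = (0*16)² = 0² = 0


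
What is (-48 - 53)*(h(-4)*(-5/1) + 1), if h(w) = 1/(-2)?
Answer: -707/2 ≈ -353.50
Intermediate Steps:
h(w) = -½
(-48 - 53)*(h(-4)*(-5/1) + 1) = (-48 - 53)*(-(-5)/(2*1) + 1) = -101*(-(-5)/2 + 1) = -101*(-½*(-5) + 1) = -101*(5/2 + 1) = -101*7/2 = -707/2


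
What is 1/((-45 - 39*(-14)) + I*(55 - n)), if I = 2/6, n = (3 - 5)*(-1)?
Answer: 3/1556 ≈ 0.0019280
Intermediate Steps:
n = 2 (n = -2*(-1) = 2)
I = ⅓ (I = 2*(⅙) = ⅓ ≈ 0.33333)
1/((-45 - 39*(-14)) + I*(55 - n)) = 1/((-45 - 39*(-14)) + (55 - 1*2)/3) = 1/((-45 + 546) + (55 - 2)/3) = 1/(501 + (⅓)*53) = 1/(501 + 53/3) = 1/(1556/3) = 3/1556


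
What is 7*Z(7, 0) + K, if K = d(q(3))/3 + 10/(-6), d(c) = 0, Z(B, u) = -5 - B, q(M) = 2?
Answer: -257/3 ≈ -85.667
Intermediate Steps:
K = -5/3 (K = 0/3 + 10/(-6) = 0*(⅓) + 10*(-⅙) = 0 - 5/3 = -5/3 ≈ -1.6667)
7*Z(7, 0) + K = 7*(-5 - 1*7) - 5/3 = 7*(-5 - 7) - 5/3 = 7*(-12) - 5/3 = -84 - 5/3 = -257/3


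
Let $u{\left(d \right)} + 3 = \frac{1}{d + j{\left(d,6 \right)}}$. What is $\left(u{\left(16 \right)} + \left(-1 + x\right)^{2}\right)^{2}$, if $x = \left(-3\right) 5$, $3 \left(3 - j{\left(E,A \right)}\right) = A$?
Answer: $\frac{18507204}{289} \approx 64039.0$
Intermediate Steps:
$j{\left(E,A \right)} = 3 - \frac{A}{3}$
$u{\left(d \right)} = -3 + \frac{1}{1 + d}$ ($u{\left(d \right)} = -3 + \frac{1}{d + \left(3 - 2\right)} = -3 + \frac{1}{d + 1} = -3 + \frac{1}{1 + d}$)
$x = -15$
$\left(u{\left(16 \right)} + \left(-1 + x\right)^{2}\right)^{2} = \left(\frac{-2 - 48}{1 + 16} + \left(-1 - 15\right)^{2}\right)^{2} = \left(\frac{-2 - 48}{17} + \left(-16\right)^{2}\right)^{2} = \left(\frac{1}{17} \left(-50\right) + 256\right)^{2} = \left(- \frac{50}{17} + 256\right)^{2} = \left(\frac{4302}{17}\right)^{2} = \frac{18507204}{289}$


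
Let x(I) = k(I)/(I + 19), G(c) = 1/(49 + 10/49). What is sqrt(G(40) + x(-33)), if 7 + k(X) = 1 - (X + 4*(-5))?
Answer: I*sqrt(3801746774)/33754 ≈ 1.8267*I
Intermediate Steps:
G(c) = 49/2411 (G(c) = 1/(49 + 10*(1/49)) = 1/(49 + 10/49) = 1/(2411/49) = 49/2411)
k(X) = 14 - X (k(X) = -7 + (1 - (X + 4*(-5))) = -7 + (1 - (X - 20)) = -7 + (1 - (-20 + X)) = -7 + (1 + (20 - X)) = -7 + (21 - X) = 14 - X)
x(I) = (14 - I)/(19 + I) (x(I) = (14 - I)/(I + 19) = (14 - I)/(19 + I))
sqrt(G(40) + x(-33)) = sqrt(49/2411 + (14 - 1*(-33))/(19 - 33)) = sqrt(49/2411 + (14 + 33)/(-14)) = sqrt(49/2411 - 1/14*47) = sqrt(49/2411 - 47/14) = sqrt(-112631/33754) = I*sqrt(3801746774)/33754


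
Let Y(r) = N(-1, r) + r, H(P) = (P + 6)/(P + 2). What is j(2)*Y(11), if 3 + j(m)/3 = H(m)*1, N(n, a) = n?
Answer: -30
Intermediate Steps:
H(P) = (6 + P)/(2 + P)
j(m) = -9 + 3*(6 + m)/(2 + m) (j(m) = -9 + 3*(((6 + m)/(2 + m))*1) = -9 + 3*((6 + m)/(2 + m)) = -9 + 3*(6 + m)/(2 + m))
Y(r) = -1 + r
j(2)*Y(11) = (-6*2/(2 + 2))*(-1 + 11) = -6*2/4*10 = -6*2*1/4*10 = -3*10 = -30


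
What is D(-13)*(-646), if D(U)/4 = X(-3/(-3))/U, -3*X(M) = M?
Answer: -2584/39 ≈ -66.256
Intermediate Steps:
X(M) = -M/3
D(U) = -4/(3*U) (D(U) = 4*((-(-1)/(-3))/U) = 4*((-(-1)*(-1)/3)/U) = 4*((-⅓*1)/U) = 4*(-1/(3*U)) = -4/(3*U))
D(-13)*(-646) = -4/3/(-13)*(-646) = -4/3*(-1/13)*(-646) = (4/39)*(-646) = -2584/39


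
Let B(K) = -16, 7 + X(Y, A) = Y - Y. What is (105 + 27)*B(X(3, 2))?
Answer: -2112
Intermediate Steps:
X(Y, A) = -7 (X(Y, A) = -7 + (Y - Y) = -7 + 0 = -7)
(105 + 27)*B(X(3, 2)) = (105 + 27)*(-16) = 132*(-16) = -2112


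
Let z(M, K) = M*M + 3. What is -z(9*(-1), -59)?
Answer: -84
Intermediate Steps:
z(M, K) = 3 + M² (z(M, K) = M² + 3 = 3 + M²)
-z(9*(-1), -59) = -(3 + (9*(-1))²) = -(3 + (-9)²) = -(3 + 81) = -1*84 = -84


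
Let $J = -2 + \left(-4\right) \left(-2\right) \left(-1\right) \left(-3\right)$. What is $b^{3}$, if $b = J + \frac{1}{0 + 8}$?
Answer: $\frac{5545233}{512} \approx 10831.0$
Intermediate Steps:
$J = 22$ ($J = -2 + 8 \left(-1\right) \left(-3\right) = -2 - -24 = -2 + 24 = 22$)
$b = \frac{177}{8}$ ($b = 22 + \frac{1}{0 + 8} = 22 + \frac{1}{8} = \frac{177}{8} \approx 22.125$)
$b^{3} = \left(\frac{177}{8}\right)^{3} = \frac{5545233}{512}$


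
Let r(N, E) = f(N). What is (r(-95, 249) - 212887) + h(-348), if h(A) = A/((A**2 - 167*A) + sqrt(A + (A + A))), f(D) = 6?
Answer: (-212881*sqrt(29) + 6358755528*I)/(sqrt(29) - 29870*I) ≈ -2.1288e+5 + 3.5763e-7*I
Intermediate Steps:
r(N, E) = 6
h(A) = A/(A**2 - 167*A + sqrt(3)*sqrt(A)) (h(A) = A/((A**2 - 167*A) + sqrt(A + 2*A)) = A/((A**2 - 167*A) + sqrt(3*A)) = A/((A**2 - 167*A) + sqrt(3)*sqrt(A)) = A/(A**2 - 167*A + sqrt(3)*sqrt(A)))
(r(-95, 249) - 212887) + h(-348) = (6 - 212887) - 348/((-348)**2 - 167*(-348) + sqrt(3)*sqrt(-348)) = -212881 - 348/(121104 + 58116 + sqrt(3)*(2*I*sqrt(87))) = -212881 - 348/(121104 + 58116 + 6*I*sqrt(29)) = -212881 - 348/(179220 + 6*I*sqrt(29))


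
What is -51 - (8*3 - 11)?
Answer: -64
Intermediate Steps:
-51 - (8*3 - 11) = -51 - (24 - 11) = -51 - 1*13 = -51 - 13 = -64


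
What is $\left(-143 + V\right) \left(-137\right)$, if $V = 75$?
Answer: $9316$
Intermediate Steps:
$\left(-143 + V\right) \left(-137\right) = \left(-143 + 75\right) \left(-137\right) = \left(-68\right) \left(-137\right) = 9316$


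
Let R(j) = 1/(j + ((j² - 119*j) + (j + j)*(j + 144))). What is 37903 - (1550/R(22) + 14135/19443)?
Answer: -155732552906/19443 ≈ -8.0097e+6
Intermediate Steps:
R(j) = 1/(j² - 118*j + 2*j*(144 + j)) (R(j) = 1/(j + ((j² - 119*j) + (2*j)*(144 + j))) = 1/(j + ((j² - 119*j) + 2*j*(144 + j))) = 1/(j + (j² - 119*j + 2*j*(144 + j))) = 1/(j² - 118*j + 2*j*(144 + j)))
37903 - (1550/R(22) + 14135/19443) = 37903 - (1550/((1/(22*(170 + 3*22)))) + 14135/19443) = 37903 - (1550/((1/(22*(170 + 66)))) + 14135*(1/19443)) = 37903 - (1550/(((1/22)/236)) + 14135/19443) = 37903 - (1550/(((1/22)*(1/236))) + 14135/19443) = 37903 - (1550/(1/5192) + 14135/19443) = 37903 - (1550*5192 + 14135/19443) = 37903 - (8047600 + 14135/19443) = 37903 - 1*156469500935/19443 = 37903 - 156469500935/19443 = -155732552906/19443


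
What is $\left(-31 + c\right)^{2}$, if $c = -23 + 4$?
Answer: $2500$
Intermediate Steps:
$c = -19$
$\left(-31 + c\right)^{2} = \left(-31 - 19\right)^{2} = \left(-50\right)^{2} = 2500$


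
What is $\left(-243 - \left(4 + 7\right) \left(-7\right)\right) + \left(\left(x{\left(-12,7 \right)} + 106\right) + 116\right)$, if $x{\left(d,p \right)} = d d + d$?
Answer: $188$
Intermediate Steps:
$x{\left(d,p \right)} = d + d^{2}$ ($x{\left(d,p \right)} = d^{2} + d = d + d^{2}$)
$\left(-243 - \left(4 + 7\right) \left(-7\right)\right) + \left(\left(x{\left(-12,7 \right)} + 106\right) + 116\right) = \left(-243 - \left(4 + 7\right) \left(-7\right)\right) + \left(\left(- 12 \left(1 - 12\right) + 106\right) + 116\right) = \left(-243 - 11 \left(-7\right)\right) + \left(\left(\left(-12\right) \left(-11\right) + 106\right) + 116\right) = \left(-243 - -77\right) + \left(\left(132 + 106\right) + 116\right) = \left(-243 + 77\right) + \left(238 + 116\right) = -166 + 354 = 188$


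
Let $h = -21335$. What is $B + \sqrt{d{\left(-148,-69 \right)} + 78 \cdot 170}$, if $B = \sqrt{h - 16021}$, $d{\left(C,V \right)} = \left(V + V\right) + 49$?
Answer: $\sqrt{13171} + 2 i \sqrt{9339} \approx 114.77 + 193.28 i$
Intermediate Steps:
$d{\left(C,V \right)} = 49 + 2 V$ ($d{\left(C,V \right)} = 2 V + 49 = 49 + 2 V$)
$B = 2 i \sqrt{9339}$ ($B = \sqrt{-21335 - 16021} = \sqrt{-37356} = 2 i \sqrt{9339} \approx 193.28 i$)
$B + \sqrt{d{\left(-148,-69 \right)} + 78 \cdot 170} = 2 i \sqrt{9339} + \sqrt{\left(49 + 2 \left(-69\right)\right) + 78 \cdot 170} = 2 i \sqrt{9339} + \sqrt{\left(49 - 138\right) + 13260} = 2 i \sqrt{9339} + \sqrt{-89 + 13260} = 2 i \sqrt{9339} + \sqrt{13171} = \sqrt{13171} + 2 i \sqrt{9339}$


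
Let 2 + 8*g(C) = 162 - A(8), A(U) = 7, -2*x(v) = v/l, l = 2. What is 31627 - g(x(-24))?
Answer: 252863/8 ≈ 31608.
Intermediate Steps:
x(v) = -v/4 (x(v) = -v/(2*2) = -v/4)
g(C) = 153/8 (g(C) = -1/4 + (162 - 1*7)/8 = -1/4 + (162 - 7)/8 = -1/4 + (1/8)*155 = -1/4 + 155/8 = 153/8)
31627 - g(x(-24)) = 31627 - 1*153/8 = 31627 - 153/8 = 252863/8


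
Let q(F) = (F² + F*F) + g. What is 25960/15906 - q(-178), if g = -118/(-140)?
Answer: -3207014537/50610 ≈ -63367.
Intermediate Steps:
g = 59/70 (g = -118*(-1/140) = 59/70 ≈ 0.84286)
q(F) = 59/70 + 2*F² (q(F) = (F² + F*F) + 59/70 = (F² + F²) + 59/70 = 2*F² + 59/70 = 59/70 + 2*F²)
25960/15906 - q(-178) = 25960/15906 - (59/70 + 2*(-178)²) = 25960*(1/15906) - (59/70 + 2*31684) = 1180/723 - (59/70 + 63368) = 1180/723 - 1*4435819/70 = 1180/723 - 4435819/70 = -3207014537/50610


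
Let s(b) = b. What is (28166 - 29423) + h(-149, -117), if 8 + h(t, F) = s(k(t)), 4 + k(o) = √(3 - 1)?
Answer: -1269 + √2 ≈ -1267.6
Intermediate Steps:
k(o) = -4 + √2 (k(o) = -4 + √(3 - 1) = -4 + √2)
h(t, F) = -12 + √2 (h(t, F) = -8 + (-4 + √2) = -12 + √2)
(28166 - 29423) + h(-149, -117) = (28166 - 29423) + (-12 + √2) = -1257 + (-12 + √2) = -1269 + √2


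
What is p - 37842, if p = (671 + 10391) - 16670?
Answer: -43450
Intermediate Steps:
p = -5608 (p = 11062 - 16670 = -5608)
p - 37842 = -5608 - 37842 = -43450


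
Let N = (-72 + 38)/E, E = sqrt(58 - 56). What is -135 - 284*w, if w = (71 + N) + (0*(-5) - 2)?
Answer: -19731 + 4828*sqrt(2) ≈ -12903.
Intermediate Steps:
E = sqrt(2) ≈ 1.4142
N = -17*sqrt(2) (N = (-72 + 38)/(sqrt(2)) = -17*sqrt(2) ≈ -24.042)
w = 69 - 17*sqrt(2) (w = (71 - 17*sqrt(2)) + (0*(-5) - 2) = (71 - 17*sqrt(2)) + (0 - 2) = (71 - 17*sqrt(2)) - 2 = 69 - 17*sqrt(2) ≈ 44.958)
-135 - 284*w = -135 - 284*(69 - 17*sqrt(2)) = -135 + (-19596 + 4828*sqrt(2)) = -19731 + 4828*sqrt(2)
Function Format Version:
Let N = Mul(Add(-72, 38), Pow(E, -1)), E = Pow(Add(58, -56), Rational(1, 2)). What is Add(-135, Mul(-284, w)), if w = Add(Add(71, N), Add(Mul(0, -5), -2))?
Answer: Add(-19731, Mul(4828, Pow(2, Rational(1, 2)))) ≈ -12903.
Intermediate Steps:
E = Pow(2, Rational(1, 2)) ≈ 1.4142
N = Mul(-17, Pow(2, Rational(1, 2))) (N = Mul(Add(-72, 38), Pow(Pow(2, Rational(1, 2)), -1)) = Mul(-34, Mul(Rational(1, 2), Pow(2, Rational(1, 2)))) = Mul(-17, Pow(2, Rational(1, 2))) ≈ -24.042)
w = Add(69, Mul(-17, Pow(2, Rational(1, 2)))) (w = Add(Add(71, Mul(-17, Pow(2, Rational(1, 2)))), Add(Mul(0, -5), -2)) = Add(Add(71, Mul(-17, Pow(2, Rational(1, 2)))), Add(0, -2)) = Add(Add(71, Mul(-17, Pow(2, Rational(1, 2)))), -2) = Add(69, Mul(-17, Pow(2, Rational(1, 2)))) ≈ 44.958)
Add(-135, Mul(-284, w)) = Add(-135, Mul(-284, Add(69, Mul(-17, Pow(2, Rational(1, 2)))))) = Add(-135, Add(-19596, Mul(4828, Pow(2, Rational(1, 2))))) = Add(-19731, Mul(4828, Pow(2, Rational(1, 2))))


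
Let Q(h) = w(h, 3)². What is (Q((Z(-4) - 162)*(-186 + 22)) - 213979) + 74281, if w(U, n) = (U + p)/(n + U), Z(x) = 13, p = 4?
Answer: -83436089680658/597264721 ≈ -1.3970e+5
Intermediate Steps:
w(U, n) = (4 + U)/(U + n) (w(U, n) = (U + 4)/(n + U) = (4 + U)/(U + n))
Q(h) = (4 + h)²/(3 + h)² (Q(h) = ((4 + h)/(h + 3))² = ((4 + h)/(3 + h))² = (4 + h)²/(3 + h)²)
(Q((Z(-4) - 162)*(-186 + 22)) - 213979) + 74281 = ((4 + (13 - 162)*(-186 + 22))²/(3 + (13 - 162)*(-186 + 22))² - 213979) + 74281 = ((4 - 149*(-164))²/(3 - 149*(-164))² - 213979) + 74281 = ((4 + 24436)²/(3 + 24436)² - 213979) + 74281 = (24440²/24439² - 213979) + 74281 = ((1/597264721)*597313600 - 213979) + 74281 = (597313600/597264721 - 213979) + 74281 = -127801510421259/597264721 + 74281 = -83436089680658/597264721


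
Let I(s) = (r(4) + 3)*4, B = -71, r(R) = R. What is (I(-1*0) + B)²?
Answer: 1849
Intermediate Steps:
I(s) = 28 (I(s) = (4 + 3)*4 = 7*4 = 28)
(I(-1*0) + B)² = (28 - 71)² = (-43)² = 1849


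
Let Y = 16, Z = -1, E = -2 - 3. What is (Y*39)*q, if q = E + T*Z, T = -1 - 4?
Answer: 0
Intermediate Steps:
T = -5
E = -5
q = 0 (q = -5 - 5*(-1) = -5 + 5 = 0)
(Y*39)*q = (16*39)*0 = 624*0 = 0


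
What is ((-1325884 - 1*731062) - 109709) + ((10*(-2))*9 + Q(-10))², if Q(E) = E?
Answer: -2130555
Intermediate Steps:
((-1325884 - 1*731062) - 109709) + ((10*(-2))*9 + Q(-10))² = ((-1325884 - 1*731062) - 109709) + ((10*(-2))*9 - 10)² = ((-1325884 - 731062) - 109709) + (-20*9 - 10)² = (-2056946 - 109709) + (-180 - 10)² = -2166655 + (-190)² = -2166655 + 36100 = -2130555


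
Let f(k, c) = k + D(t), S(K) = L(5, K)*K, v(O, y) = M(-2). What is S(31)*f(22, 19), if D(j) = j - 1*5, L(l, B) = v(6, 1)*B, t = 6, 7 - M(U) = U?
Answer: 198927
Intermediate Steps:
M(U) = 7 - U
v(O, y) = 9 (v(O, y) = 7 - 1*(-2) = 7 + 2 = 9)
L(l, B) = 9*B
D(j) = -5 + j (D(j) = j - 5 = -5 + j)
S(K) = 9*K² (S(K) = (9*K)*K = 9*K²)
f(k, c) = 1 + k (f(k, c) = k + (-5 + 6) = k + 1 = 1 + k)
S(31)*f(22, 19) = (9*31²)*(1 + 22) = (9*961)*23 = 8649*23 = 198927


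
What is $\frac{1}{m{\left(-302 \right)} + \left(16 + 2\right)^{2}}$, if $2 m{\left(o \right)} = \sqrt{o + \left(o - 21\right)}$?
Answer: $\frac{1296}{420529} - \frac{50 i}{420529} \approx 0.0030818 - 0.0001189 i$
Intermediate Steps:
$m{\left(o \right)} = \frac{\sqrt{-21 + 2 o}}{2}$ ($m{\left(o \right)} = \frac{\sqrt{o + \left(o - 21\right)}}{2} = \frac{\sqrt{o + \left(-21 + o\right)}}{2} = \frac{\sqrt{-21 + 2 o}}{2}$)
$\frac{1}{m{\left(-302 \right)} + \left(16 + 2\right)^{2}} = \frac{1}{\frac{\sqrt{-21 + 2 \left(-302\right)}}{2} + \left(16 + 2\right)^{2}} = \frac{1}{\frac{\sqrt{-21 - 604}}{2} + 18^{2}} = \frac{1}{\frac{\sqrt{-625}}{2} + 324} = \frac{1}{\frac{25 i}{2} + 324} = \frac{1}{324 + \frac{25 i}{2}} = \frac{4 \left(324 - \frac{25 i}{2}\right)}{420529}$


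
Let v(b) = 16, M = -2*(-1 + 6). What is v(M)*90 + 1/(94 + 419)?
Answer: 738721/513 ≈ 1440.0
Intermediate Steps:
M = -10 (M = -2*5 = -10)
v(M)*90 + 1/(94 + 419) = 16*90 + 1/(94 + 419) = 1440 + 1/513 = 738721/513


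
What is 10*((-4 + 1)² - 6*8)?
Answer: -390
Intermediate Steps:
10*((-4 + 1)² - 6*8) = 10*((-3)² - 48) = 10*(9 - 48) = 10*(-39) = -390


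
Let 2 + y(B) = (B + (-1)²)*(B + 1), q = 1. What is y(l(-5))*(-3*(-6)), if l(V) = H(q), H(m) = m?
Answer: 36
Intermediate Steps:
l(V) = 1
y(B) = -2 + (1 + B)² (y(B) = -2 + (B + (-1)²)*(B + 1) = -2 + (B + 1)*(1 + B) = -2 + (1 + B)*(1 + B) = -2 + (1 + B)²)
y(l(-5))*(-3*(-6)) = (-2 + (1 + 1)²)*(-3*(-6)) = (-2 + 2²)*18 = (-2 + 4)*18 = 2*18 = 36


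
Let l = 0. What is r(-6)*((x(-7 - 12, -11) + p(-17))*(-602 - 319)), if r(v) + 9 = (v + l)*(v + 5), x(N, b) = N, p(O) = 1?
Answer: -49734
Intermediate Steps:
r(v) = -9 + v*(5 + v) (r(v) = -9 + (v + 0)*(v + 5) = -9 + v*(5 + v))
r(-6)*((x(-7 - 12, -11) + p(-17))*(-602 - 319)) = (-9 + (-6)**2 + 5*(-6))*(((-7 - 12) + 1)*(-602 - 319)) = (-9 + 36 - 30)*((-19 + 1)*(-921)) = -(-54)*(-921) = -3*16578 = -49734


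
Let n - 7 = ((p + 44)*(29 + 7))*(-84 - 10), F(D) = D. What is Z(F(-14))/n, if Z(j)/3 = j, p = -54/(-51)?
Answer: 714/2592025 ≈ 0.00027546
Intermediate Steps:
p = 18/17 (p = -54*(-1/51) = 18/17 ≈ 1.0588)
Z(j) = 3*j
n = -2592025/17 (n = 7 + ((18/17 + 44)*(29 + 7))*(-84 - 10) = 7 + ((766/17)*36)*(-94) = 7 + (27576/17)*(-94) = 7 - 2592144/17 = -2592025/17 ≈ -1.5247e+5)
Z(F(-14))/n = (3*(-14))/(-2592025/17) = -42*(-17/2592025) = 714/2592025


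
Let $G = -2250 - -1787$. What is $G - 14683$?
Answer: $-15146$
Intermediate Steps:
$G = -463$ ($G = -2250 + 1787 = -463$)
$G - 14683 = -463 - 14683 = -15146$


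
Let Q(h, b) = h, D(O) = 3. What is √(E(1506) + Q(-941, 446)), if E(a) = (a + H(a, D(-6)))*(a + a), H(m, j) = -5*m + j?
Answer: I*√18136193 ≈ 4258.7*I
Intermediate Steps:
H(m, j) = j - 5*m
E(a) = 2*a*(3 - 4*a) (E(a) = (a + (3 - 5*a))*(a + a) = (3 - 4*a)*(2*a) = 2*a*(3 - 4*a))
√(E(1506) + Q(-941, 446)) = √(2*1506*(3 - 4*1506) - 941) = √(2*1506*(3 - 6024) - 941) = √(2*1506*(-6021) - 941) = √(-18135252 - 941) = √(-18136193) = I*√18136193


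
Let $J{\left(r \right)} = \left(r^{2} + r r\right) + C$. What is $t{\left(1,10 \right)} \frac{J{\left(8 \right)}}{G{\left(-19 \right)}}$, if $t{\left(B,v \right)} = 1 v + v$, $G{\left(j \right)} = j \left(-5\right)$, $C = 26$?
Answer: $\frac{616}{19} \approx 32.421$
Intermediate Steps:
$G{\left(j \right)} = - 5 j$
$J{\left(r \right)} = 26 + 2 r^{2}$ ($J{\left(r \right)} = \left(r^{2} + r r\right) + 26 = \left(r^{2} + r^{2}\right) + 26 = 2 r^{2} + 26 = 26 + 2 r^{2}$)
$t{\left(B,v \right)} = 2 v$ ($t{\left(B,v \right)} = v + v = 2 v$)
$t{\left(1,10 \right)} \frac{J{\left(8 \right)}}{G{\left(-19 \right)}} = 2 \cdot 10 \frac{26 + 2 \cdot 8^{2}}{\left(-5\right) \left(-19\right)} = 20 \frac{26 + 2 \cdot 64}{95} = 20 \left(26 + 128\right) \frac{1}{95} = 20 \cdot 154 \cdot \frac{1}{95} = 20 \cdot \frac{154}{95} = \frac{616}{19}$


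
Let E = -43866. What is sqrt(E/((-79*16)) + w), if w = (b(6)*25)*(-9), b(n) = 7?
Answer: 3*I*sqrt(17089754)/316 ≈ 39.247*I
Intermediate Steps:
w = -1575 (w = (7*25)*(-9) = 175*(-9) = -1575)
sqrt(E/((-79*16)) + w) = sqrt(-43866/((-79*16)) - 1575) = sqrt(-43866/(-1264) - 1575) = sqrt(-43866*(-1/1264) - 1575) = sqrt(21933/632 - 1575) = sqrt(-973467/632) = 3*I*sqrt(17089754)/316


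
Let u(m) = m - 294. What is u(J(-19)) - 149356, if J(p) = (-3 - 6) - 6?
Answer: -149665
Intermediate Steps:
J(p) = -15 (J(p) = -9 - 6 = -15)
u(m) = -294 + m
u(J(-19)) - 149356 = (-294 - 15) - 149356 = -309 - 149356 = -149665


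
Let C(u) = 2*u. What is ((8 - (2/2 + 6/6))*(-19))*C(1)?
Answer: -228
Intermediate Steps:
((8 - (2/2 + 6/6))*(-19))*C(1) = ((8 - (2/2 + 6/6))*(-19))*(2*1) = ((8 - (2*(½) + 6*(⅙)))*(-19))*2 = ((8 - (1 + 1))*(-19))*2 = ((8 - 1*2)*(-19))*2 = ((8 - 2)*(-19))*2 = (6*(-19))*2 = -114*2 = -228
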